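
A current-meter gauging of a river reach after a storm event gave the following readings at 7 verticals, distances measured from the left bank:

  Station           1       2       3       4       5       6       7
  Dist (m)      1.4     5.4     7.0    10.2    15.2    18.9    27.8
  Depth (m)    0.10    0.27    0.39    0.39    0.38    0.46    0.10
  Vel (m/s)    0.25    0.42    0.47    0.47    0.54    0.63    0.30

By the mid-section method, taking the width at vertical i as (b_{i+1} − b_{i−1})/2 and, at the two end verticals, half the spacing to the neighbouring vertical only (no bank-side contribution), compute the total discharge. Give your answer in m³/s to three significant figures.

4.41 m³/s

w_1 = (5.4 − 1.4)/2 = 2 m; q_1 = 0.25 × 0.10 × 2 = 0.05000 m³/s
w_2 = (7.0 − 1.4)/2 = 2.8 m; q_2 = 0.42 × 0.27 × 2.8 = 0.3175 m³/s
w_3 = (10.2 − 5.4)/2 = 2.4 m; q_3 = 0.47 × 0.39 × 2.4 = 0.4399 m³/s
w_4 = (15.2 − 7.0)/2 = 4.1 m; q_4 = 0.47 × 0.39 × 4.1 = 0.7515 m³/s
w_5 = (18.9 − 10.2)/2 = 4.35 m; q_5 = 0.54 × 0.38 × 4.35 = 0.8926 m³/s
w_6 = (27.8 − 15.2)/2 = 6.3 m; q_6 = 0.63 × 0.46 × 6.3 = 1.826 m³/s
w_7 = (27.8 − 18.9)/2 = 4.45 m; q_7 = 0.30 × 0.10 × 4.45 = 0.1335 m³/s
Q = Σ qᵢ = 4.411 m³/s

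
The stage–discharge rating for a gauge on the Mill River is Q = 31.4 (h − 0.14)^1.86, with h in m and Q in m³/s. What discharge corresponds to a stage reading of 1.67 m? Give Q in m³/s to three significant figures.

Q = 31.4 × (1.67 − 0.14)^1.86 = 31.4 × 1.53^1.86 = 69.26 m³/s

69.3 m³/s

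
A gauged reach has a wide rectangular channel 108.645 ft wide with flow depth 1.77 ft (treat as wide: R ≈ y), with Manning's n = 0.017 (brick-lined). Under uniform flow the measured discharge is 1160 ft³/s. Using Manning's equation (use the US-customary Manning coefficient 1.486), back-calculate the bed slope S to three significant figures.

0.00222

A = b·y = 108.645 × 1.77 = 192.3 ft²
Wide channel: R ≈ y = 1.77 ft
S = (Q·n / (1.486·A·R^(2/3)))² = (1160×0.017 / (1.486×192.3×1.463))² = 0.002224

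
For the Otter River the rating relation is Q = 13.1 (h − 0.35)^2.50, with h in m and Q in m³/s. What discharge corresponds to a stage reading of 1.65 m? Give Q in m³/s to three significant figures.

25.2 m³/s

Q = 13.1 × (1.65 − 0.35)^2.50 = 13.1 × 1.3^2.50 = 25.24 m³/s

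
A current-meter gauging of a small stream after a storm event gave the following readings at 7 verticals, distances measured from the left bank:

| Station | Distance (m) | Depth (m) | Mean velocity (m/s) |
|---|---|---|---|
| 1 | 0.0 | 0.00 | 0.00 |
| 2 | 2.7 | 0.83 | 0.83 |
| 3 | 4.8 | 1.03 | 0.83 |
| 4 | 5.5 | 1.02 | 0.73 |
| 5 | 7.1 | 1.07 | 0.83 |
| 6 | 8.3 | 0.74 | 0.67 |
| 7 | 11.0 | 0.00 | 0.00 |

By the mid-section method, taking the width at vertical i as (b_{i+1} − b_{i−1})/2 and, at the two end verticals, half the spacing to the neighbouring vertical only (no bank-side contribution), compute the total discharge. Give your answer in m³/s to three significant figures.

5.92 m³/s

w_2 = (4.8 − 0.0)/2 = 2.4 m; q_2 = 0.83 × 0.83 × 2.4 = 1.653 m³/s
w_3 = (5.5 − 2.7)/2 = 1.4 m; q_3 = 0.83 × 1.03 × 1.4 = 1.197 m³/s
w_4 = (7.1 − 4.8)/2 = 1.15 m; q_4 = 0.73 × 1.02 × 1.15 = 0.8563 m³/s
w_5 = (8.3 − 5.5)/2 = 1.4 m; q_5 = 0.83 × 1.07 × 1.4 = 1.243 m³/s
w_6 = (11.0 − 7.1)/2 = 1.95 m; q_6 = 0.67 × 0.74 × 1.95 = 0.9668 m³/s
Stations 1, 7 contribute zero (depth or velocity is 0).
Q = Σ qᵢ = 5.917 m³/s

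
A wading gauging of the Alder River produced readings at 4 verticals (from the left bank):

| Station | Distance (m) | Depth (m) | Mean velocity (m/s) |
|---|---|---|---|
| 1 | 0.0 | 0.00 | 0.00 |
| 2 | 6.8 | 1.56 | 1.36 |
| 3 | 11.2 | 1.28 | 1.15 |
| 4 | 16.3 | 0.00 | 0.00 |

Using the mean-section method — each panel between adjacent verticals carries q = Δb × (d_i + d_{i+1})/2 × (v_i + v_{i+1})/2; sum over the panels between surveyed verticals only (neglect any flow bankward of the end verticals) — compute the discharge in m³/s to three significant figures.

13.3 m³/s

Panel 1-2: Δb = 6.8 m, d̄ = (0.00+1.56)/2 = 0.78, v̄ = (0.00+1.36)/2 = 0.68 → q = 6.8×0.78×0.68 = 3.607 m³/s
Panel 2-3: Δb = 4.4 m, d̄ = (1.56+1.28)/2 = 1.42, v̄ = (1.36+1.15)/2 = 1.255 → q = 4.4×1.42×1.255 = 7.841 m³/s
Panel 3-4: Δb = 5.1 m, d̄ = (1.28+0.00)/2 = 0.64, v̄ = (1.15+0.00)/2 = 0.575 → q = 5.1×0.64×0.575 = 1.877 m³/s
Q = Σ q = 13.32 m³/s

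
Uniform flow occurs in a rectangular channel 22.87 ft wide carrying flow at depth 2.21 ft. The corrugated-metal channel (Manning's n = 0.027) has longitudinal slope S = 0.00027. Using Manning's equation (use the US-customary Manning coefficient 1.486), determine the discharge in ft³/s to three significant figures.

A = b·y = 22.87 × 2.21 = 50.54 ft²
P = b + 2y = 22.87 + 2×2.21 = 27.29 ft
R = A/P = 50.54/27.29 = 1.852 ft
Q = (1.486/n)·A·R^(2/3)·S^(1/2) = (1.486/0.027) × 50.54 × 1.852^(2/3) × 0.00027^(1/2) = 68.93 ft³/s

68.9 ft³/s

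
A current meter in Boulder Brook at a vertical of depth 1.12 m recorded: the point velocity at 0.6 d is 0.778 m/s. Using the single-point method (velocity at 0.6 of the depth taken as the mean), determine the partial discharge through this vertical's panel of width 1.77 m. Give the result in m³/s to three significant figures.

1.54 m³/s

v̄ = v₀.₆ = 0.778 m/s
q = v̄ × d × w = 0.7780 × 1.12 × 1.77 = 1.542 m³/s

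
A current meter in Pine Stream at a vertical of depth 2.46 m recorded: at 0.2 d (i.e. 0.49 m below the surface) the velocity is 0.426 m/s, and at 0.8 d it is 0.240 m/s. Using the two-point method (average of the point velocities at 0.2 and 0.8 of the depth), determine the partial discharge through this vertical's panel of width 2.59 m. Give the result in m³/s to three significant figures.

2.12 m³/s

v̄ = (0.426 + 0.240) / 2 = 0.3330 m/s
q = v̄ × d × w = 0.3330 × 2.46 × 2.59 = 2.122 m³/s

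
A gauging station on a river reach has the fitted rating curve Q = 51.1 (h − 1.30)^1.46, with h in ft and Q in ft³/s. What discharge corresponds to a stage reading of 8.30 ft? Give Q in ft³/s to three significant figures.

876 ft³/s

Q = 51.1 × (8.30 − 1.30)^1.46 = 51.1 × 7^1.46 = 875.5 ft³/s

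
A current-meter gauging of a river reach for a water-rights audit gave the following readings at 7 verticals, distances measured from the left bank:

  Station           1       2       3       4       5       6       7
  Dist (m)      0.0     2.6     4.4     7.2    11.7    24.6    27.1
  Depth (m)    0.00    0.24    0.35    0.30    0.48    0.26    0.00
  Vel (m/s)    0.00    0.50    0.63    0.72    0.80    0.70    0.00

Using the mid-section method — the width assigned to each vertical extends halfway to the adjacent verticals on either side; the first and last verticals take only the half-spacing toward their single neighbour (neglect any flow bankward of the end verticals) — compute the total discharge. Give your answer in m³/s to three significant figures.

6.30 m³/s

w_2 = (4.4 − 0.0)/2 = 2.2 m; q_2 = 0.50 × 0.24 × 2.2 = 0.2640 m³/s
w_3 = (7.2 − 2.6)/2 = 2.3 m; q_3 = 0.63 × 0.35 × 2.3 = 0.5072 m³/s
w_4 = (11.7 − 4.4)/2 = 3.65 m; q_4 = 0.72 × 0.30 × 3.65 = 0.7884 m³/s
w_5 = (24.6 − 7.2)/2 = 8.7 m; q_5 = 0.80 × 0.48 × 8.7 = 3.341 m³/s
w_6 = (27.1 − 11.7)/2 = 7.7 m; q_6 = 0.70 × 0.26 × 7.7 = 1.401 m³/s
Stations 1, 7 contribute zero (depth or velocity is 0).
Q = Σ qᵢ = 6.302 m³/s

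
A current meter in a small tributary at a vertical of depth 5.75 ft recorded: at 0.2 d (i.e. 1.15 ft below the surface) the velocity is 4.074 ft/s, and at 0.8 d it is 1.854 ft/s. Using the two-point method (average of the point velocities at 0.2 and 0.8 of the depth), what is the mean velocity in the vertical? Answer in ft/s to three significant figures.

2.96 ft/s

v̄ = (4.074 + 1.854) / 2 = 2.964 ft/s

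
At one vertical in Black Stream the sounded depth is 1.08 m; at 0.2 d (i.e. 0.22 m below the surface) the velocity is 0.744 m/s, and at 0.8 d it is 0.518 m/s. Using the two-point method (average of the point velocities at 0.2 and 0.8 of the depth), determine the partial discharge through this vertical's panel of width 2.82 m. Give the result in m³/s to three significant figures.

1.92 m³/s

v̄ = (0.744 + 0.518) / 2 = 0.6310 m/s
q = v̄ × d × w = 0.6310 × 1.08 × 2.82 = 1.922 m³/s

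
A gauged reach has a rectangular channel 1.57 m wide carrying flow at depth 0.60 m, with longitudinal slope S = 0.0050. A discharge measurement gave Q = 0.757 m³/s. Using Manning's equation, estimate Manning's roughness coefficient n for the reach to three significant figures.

0.0429

A = b·y = 1.57 × 0.60 = 0.9420 m²
P = b + 2y = 1.57 + 2×0.60 = 2.770 m
R = A/P = 0.9420/2.770 = 0.3401 m
n = (1/Q)·A·R^(2/3)·S^(1/2) = (1/0.757) × 0.9420 × 0.4872 × 0.07071 = 0.04287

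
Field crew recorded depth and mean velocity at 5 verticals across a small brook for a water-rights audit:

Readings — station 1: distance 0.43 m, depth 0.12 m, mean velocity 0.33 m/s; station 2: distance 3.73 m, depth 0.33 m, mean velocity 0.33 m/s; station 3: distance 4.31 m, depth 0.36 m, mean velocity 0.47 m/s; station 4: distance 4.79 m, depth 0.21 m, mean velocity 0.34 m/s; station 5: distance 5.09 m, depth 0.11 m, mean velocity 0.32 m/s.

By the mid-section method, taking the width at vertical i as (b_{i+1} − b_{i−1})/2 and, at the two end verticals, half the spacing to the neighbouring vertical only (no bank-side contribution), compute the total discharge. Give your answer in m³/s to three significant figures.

w_1 = (3.73 − 0.43)/2 = 1.65 m; q_1 = 0.33 × 0.12 × 1.65 = 0.06534 m³/s
w_2 = (4.31 − 0.43)/2 = 1.94 m; q_2 = 0.33 × 0.33 × 1.94 = 0.2113 m³/s
w_3 = (4.79 − 3.73)/2 = 0.53 m; q_3 = 0.47 × 0.36 × 0.53 = 0.08968 m³/s
w_4 = (5.09 − 4.31)/2 = 0.39 m; q_4 = 0.34 × 0.21 × 0.39 = 0.02785 m³/s
w_5 = (5.09 − 4.79)/2 = 0.15 m; q_5 = 0.32 × 0.11 × 0.15 = 0.005280 m³/s
Q = Σ qᵢ = 0.3994 m³/s

0.399 m³/s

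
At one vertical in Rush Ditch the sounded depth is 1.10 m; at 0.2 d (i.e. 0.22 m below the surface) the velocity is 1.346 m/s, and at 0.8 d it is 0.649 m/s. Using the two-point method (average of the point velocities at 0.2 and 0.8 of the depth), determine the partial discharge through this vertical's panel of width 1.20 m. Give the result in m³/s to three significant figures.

v̄ = (1.346 + 0.649) / 2 = 0.9975 m/s
q = v̄ × d × w = 0.9975 × 1.10 × 1.20 = 1.317 m³/s

1.32 m³/s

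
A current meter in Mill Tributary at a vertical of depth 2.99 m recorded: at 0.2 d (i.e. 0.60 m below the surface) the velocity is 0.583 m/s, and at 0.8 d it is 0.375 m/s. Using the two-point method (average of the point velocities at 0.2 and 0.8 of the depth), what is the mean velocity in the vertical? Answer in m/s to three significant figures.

v̄ = (0.583 + 0.375) / 2 = 0.4790 m/s

0.479 m/s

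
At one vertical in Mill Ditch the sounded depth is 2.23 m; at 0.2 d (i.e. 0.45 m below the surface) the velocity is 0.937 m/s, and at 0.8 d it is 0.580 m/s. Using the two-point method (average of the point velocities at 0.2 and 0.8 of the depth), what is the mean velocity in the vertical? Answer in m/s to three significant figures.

0.759 m/s

v̄ = (0.937 + 0.580) / 2 = 0.7585 m/s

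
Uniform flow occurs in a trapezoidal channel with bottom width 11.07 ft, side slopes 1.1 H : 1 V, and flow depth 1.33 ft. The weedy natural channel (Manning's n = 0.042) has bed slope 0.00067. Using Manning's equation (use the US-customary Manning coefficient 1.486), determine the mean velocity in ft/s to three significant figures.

A = (b + z·y)·y = (11.07 + 1.1×1.33)×1.33 = 16.67 ft²
P = b + 2y√(1+z²) = 11.07 + 2×1.33×√(1+1.1²) = 15.02 ft
R = A/P = 16.67/15.02 = 1.109 ft
Q = (1.486/n)·A·R^(2/3)·S^(1/2) = (1.486/0.042) × 16.67 × 1.109^(2/3) × 0.00067^(1/2) = 16.36 ft³/s
V = Q/A = 16.36/16.67 = 0.9815 ft/s

0.981 ft/s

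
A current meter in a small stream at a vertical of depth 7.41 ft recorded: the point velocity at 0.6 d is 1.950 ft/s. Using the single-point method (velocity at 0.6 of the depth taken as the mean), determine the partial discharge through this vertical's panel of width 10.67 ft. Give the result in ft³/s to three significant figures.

154 ft³/s

v̄ = v₀.₆ = 1.950 ft/s
q = v̄ × d × w = 1.950 × 7.41 × 10.67 = 154.2 ft³/s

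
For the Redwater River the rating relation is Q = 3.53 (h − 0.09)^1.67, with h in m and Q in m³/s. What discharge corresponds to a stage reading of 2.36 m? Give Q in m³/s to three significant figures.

13.9 m³/s

Q = 3.53 × (2.36 − 0.09)^1.67 = 3.53 × 2.27^1.67 = 13.88 m³/s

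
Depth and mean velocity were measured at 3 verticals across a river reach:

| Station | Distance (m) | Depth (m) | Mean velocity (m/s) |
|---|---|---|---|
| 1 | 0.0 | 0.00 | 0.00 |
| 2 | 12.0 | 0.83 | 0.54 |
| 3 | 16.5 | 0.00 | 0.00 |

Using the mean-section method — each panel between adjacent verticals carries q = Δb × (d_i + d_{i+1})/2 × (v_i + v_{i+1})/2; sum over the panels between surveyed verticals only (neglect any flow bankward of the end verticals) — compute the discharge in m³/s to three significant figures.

1.85 m³/s

Panel 1-2: Δb = 12 m, d̄ = (0.00+0.83)/2 = 0.415, v̄ = (0.00+0.54)/2 = 0.27 → q = 12×0.415×0.27 = 1.345 m³/s
Panel 2-3: Δb = 4.5 m, d̄ = (0.83+0.00)/2 = 0.415, v̄ = (0.54+0.00)/2 = 0.27 → q = 4.5×0.415×0.27 = 0.5042 m³/s
Q = Σ q = 1.849 m³/s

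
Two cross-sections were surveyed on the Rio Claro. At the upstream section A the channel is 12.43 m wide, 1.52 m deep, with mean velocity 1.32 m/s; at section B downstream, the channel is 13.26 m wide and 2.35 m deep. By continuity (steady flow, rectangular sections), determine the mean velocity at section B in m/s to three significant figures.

Q = A₁V₁ = (12.43×1.52) × 1.32 = 24.94 m³/s
A₂ = 13.26 × 2.35 = 31.16 m²
V₂ = Q/A₂ = 24.94/31.16 = 0.8003 m/s

0.800 m/s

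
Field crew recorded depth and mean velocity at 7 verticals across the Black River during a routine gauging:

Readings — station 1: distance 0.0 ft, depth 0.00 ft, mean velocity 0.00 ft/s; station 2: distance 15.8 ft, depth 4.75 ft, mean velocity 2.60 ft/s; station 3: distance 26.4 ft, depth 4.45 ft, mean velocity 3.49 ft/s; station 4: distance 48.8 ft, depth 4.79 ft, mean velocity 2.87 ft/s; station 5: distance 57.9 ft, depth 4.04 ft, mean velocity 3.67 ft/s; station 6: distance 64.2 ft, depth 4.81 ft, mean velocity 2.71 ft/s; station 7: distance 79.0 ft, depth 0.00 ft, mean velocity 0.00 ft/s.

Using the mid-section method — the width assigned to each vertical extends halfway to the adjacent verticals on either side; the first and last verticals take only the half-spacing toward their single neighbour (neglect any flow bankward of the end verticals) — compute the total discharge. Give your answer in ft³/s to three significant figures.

w_2 = (26.4 − 0.0)/2 = 13.2 ft; q_2 = 2.60 × 4.75 × 13.2 = 163.0 ft³/s
w_3 = (48.8 − 15.8)/2 = 16.5 ft; q_3 = 3.49 × 4.45 × 16.5 = 256.3 ft³/s
w_4 = (57.9 − 26.4)/2 = 15.75 ft; q_4 = 2.87 × 4.79 × 15.75 = 216.5 ft³/s
w_5 = (64.2 − 48.8)/2 = 7.7 ft; q_5 = 3.67 × 4.04 × 7.7 = 114.2 ft³/s
w_6 = (79.0 − 57.9)/2 = 10.55 ft; q_6 = 2.71 × 4.81 × 10.55 = 137.5 ft³/s
Stations 1, 7 contribute zero (depth or velocity is 0).
Q = Σ qᵢ = 887.5 ft³/s

887 ft³/s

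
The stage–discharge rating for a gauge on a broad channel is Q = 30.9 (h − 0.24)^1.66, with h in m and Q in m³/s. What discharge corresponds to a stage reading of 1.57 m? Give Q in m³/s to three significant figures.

Q = 30.9 × (1.57 − 0.24)^1.66 = 30.9 × 1.33^1.66 = 49.61 m³/s

49.6 m³/s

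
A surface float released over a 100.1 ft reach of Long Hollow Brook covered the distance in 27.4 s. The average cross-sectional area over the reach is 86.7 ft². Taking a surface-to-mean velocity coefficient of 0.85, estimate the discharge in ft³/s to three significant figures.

v_surface = L / t̄ = 100.1 / 27.4 = 3.653 ft/s
v_mean = 0.85 × 3.653 = 3.105 ft/s
Q = A × v_mean = 86.7 × 3.105 = 269.2 ft³/s

269 ft³/s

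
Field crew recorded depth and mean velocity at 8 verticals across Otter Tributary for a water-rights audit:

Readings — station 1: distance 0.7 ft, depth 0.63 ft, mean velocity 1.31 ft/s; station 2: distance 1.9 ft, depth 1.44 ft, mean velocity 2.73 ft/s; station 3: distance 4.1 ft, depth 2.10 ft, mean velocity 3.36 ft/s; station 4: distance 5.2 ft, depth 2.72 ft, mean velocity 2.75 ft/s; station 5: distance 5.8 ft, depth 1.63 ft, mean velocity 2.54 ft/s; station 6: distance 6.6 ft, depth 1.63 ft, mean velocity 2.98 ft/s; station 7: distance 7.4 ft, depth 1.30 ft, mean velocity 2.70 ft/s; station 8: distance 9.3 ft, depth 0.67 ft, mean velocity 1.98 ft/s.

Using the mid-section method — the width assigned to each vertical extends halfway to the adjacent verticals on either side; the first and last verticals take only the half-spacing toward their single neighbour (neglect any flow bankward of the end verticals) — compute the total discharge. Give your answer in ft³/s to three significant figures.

w_1 = (1.9 − 0.7)/2 = 0.6 ft; q_1 = 1.31 × 0.63 × 0.6 = 0.4952 ft³/s
w_2 = (4.1 − 0.7)/2 = 1.7 ft; q_2 = 2.73 × 1.44 × 1.7 = 6.683 ft³/s
w_3 = (5.2 − 1.9)/2 = 1.65 ft; q_3 = 3.36 × 2.10 × 1.65 = 11.64 ft³/s
w_4 = (5.8 − 4.1)/2 = 0.85 ft; q_4 = 2.75 × 2.72 × 0.85 = 6.358 ft³/s
w_5 = (6.6 − 5.2)/2 = 0.7 ft; q_5 = 2.54 × 1.63 × 0.7 = 2.898 ft³/s
w_6 = (7.4 − 5.8)/2 = 0.8 ft; q_6 = 2.98 × 1.63 × 0.8 = 3.886 ft³/s
w_7 = (9.3 − 6.6)/2 = 1.35 ft; q_7 = 2.70 × 1.30 × 1.35 = 4.739 ft³/s
w_8 = (9.3 − 7.4)/2 = 0.95 ft; q_8 = 1.98 × 0.67 × 0.95 = 1.260 ft³/s
Q = Σ qᵢ = 37.96 ft³/s

38.0 ft³/s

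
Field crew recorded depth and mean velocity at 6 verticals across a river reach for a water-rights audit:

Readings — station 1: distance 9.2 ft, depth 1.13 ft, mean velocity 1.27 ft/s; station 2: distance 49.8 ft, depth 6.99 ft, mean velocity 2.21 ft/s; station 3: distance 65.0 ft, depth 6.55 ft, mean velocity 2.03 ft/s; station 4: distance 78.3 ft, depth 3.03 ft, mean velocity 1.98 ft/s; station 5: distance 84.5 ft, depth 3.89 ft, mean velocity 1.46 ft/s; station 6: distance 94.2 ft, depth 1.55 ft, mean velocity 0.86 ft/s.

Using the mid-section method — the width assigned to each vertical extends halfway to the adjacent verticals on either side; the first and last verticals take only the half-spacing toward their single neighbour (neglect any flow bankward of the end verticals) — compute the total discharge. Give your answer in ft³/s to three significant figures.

w_1 = (49.8 − 9.2)/2 = 20.3 ft; q_1 = 1.27 × 1.13 × 20.3 = 29.13 ft³/s
w_2 = (65.0 − 9.2)/2 = 27.9 ft; q_2 = 2.21 × 6.99 × 27.9 = 431.0 ft³/s
w_3 = (78.3 − 49.8)/2 = 14.25 ft; q_3 = 2.03 × 6.55 × 14.25 = 189.5 ft³/s
w_4 = (84.5 − 65.0)/2 = 9.75 ft; q_4 = 1.98 × 3.03 × 9.75 = 58.49 ft³/s
w_5 = (94.2 − 78.3)/2 = 7.95 ft; q_5 = 1.46 × 3.89 × 7.95 = 45.15 ft³/s
w_6 = (94.2 − 84.5)/2 = 4.85 ft; q_6 = 0.86 × 1.55 × 4.85 = 6.465 ft³/s
Q = Σ qᵢ = 759.7 ft³/s

760 ft³/s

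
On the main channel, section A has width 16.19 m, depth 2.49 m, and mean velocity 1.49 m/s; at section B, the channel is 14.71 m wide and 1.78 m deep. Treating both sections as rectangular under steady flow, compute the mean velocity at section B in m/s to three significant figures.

Q = A₁V₁ = (16.19×2.49) × 1.49 = 60.07 m³/s
A₂ = 14.71 × 1.78 = 26.18 m²
V₂ = Q/A₂ = 60.07/26.18 = 2.294 m/s

2.29 m/s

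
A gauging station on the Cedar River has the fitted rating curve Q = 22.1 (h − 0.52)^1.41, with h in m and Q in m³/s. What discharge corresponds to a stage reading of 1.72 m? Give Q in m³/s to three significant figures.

28.6 m³/s

Q = 22.1 × (1.72 − 0.52)^1.41 = 22.1 × 1.2^1.41 = 28.58 m³/s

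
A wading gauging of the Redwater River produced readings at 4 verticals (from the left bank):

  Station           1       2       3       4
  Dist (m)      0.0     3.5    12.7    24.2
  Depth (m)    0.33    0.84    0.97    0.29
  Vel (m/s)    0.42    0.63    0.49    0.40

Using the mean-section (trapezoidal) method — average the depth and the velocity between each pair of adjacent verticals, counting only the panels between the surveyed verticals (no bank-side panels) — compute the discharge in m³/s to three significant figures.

Panel 1-2: Δb = 3.5 m, d̄ = (0.33+0.84)/2 = 0.585, v̄ = (0.42+0.63)/2 = 0.525 → q = 3.5×0.585×0.525 = 1.075 m³/s
Panel 2-3: Δb = 9.2 m, d̄ = (0.84+0.97)/2 = 0.905, v̄ = (0.63+0.49)/2 = 0.56 → q = 9.2×0.905×0.56 = 4.663 m³/s
Panel 3-4: Δb = 11.5 m, d̄ = (0.97+0.29)/2 = 0.63, v̄ = (0.49+0.40)/2 = 0.445 → q = 11.5×0.63×0.445 = 3.224 m³/s
Q = Σ q = 8.962 m³/s

8.96 m³/s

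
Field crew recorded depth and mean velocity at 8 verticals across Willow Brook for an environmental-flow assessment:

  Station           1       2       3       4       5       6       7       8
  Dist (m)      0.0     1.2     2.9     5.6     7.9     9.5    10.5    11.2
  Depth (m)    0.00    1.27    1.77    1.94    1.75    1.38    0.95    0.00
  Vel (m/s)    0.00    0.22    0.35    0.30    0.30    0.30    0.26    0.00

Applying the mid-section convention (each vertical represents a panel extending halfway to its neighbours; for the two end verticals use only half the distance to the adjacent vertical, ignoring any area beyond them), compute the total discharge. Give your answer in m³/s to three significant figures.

4.99 m³/s

w_2 = (2.9 − 0.0)/2 = 1.45 m; q_2 = 0.22 × 1.27 × 1.45 = 0.4051 m³/s
w_3 = (5.6 − 1.2)/2 = 2.2 m; q_3 = 0.35 × 1.77 × 2.2 = 1.363 m³/s
w_4 = (7.9 − 2.9)/2 = 2.5 m; q_4 = 0.30 × 1.94 × 2.5 = 1.455 m³/s
w_5 = (9.5 − 5.6)/2 = 1.95 m; q_5 = 0.30 × 1.75 × 1.95 = 1.024 m³/s
w_6 = (10.5 − 7.9)/2 = 1.3 m; q_6 = 0.30 × 1.38 × 1.3 = 0.5382 m³/s
w_7 = (11.2 − 9.5)/2 = 0.85 m; q_7 = 0.26 × 0.95 × 0.85 = 0.2100 m³/s
Stations 1, 8 contribute zero (depth or velocity is 0).
Q = Σ qᵢ = 4.995 m³/s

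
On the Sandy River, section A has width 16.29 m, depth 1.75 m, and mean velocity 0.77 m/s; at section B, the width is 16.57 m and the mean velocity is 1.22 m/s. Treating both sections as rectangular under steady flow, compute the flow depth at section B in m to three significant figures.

1.09 m

Q = A₁V₁ = (16.29×1.75) × 0.77 = 21.95 m³/s
d₂ = Q/(b₂ V₂) = 21.95/(16.57×1.22) = 1.086 m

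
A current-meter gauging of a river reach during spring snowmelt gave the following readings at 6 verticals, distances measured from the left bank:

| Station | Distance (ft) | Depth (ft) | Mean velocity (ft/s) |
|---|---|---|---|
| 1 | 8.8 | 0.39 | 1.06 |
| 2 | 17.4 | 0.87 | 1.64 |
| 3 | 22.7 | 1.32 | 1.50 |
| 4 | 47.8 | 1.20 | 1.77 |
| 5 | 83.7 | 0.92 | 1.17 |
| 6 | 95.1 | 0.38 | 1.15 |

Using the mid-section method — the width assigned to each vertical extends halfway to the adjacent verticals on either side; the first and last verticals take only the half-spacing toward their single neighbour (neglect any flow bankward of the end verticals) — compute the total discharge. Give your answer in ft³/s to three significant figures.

135 ft³/s

w_1 = (17.4 − 8.8)/2 = 4.3 ft; q_1 = 1.06 × 0.39 × 4.3 = 1.778 ft³/s
w_2 = (22.7 − 8.8)/2 = 6.95 ft; q_2 = 1.64 × 0.87 × 6.95 = 9.916 ft³/s
w_3 = (47.8 − 17.4)/2 = 15.2 ft; q_3 = 1.50 × 1.32 × 15.2 = 30.10 ft³/s
w_4 = (83.7 − 22.7)/2 = 30.5 ft; q_4 = 1.77 × 1.20 × 30.5 = 64.78 ft³/s
w_5 = (95.1 − 47.8)/2 = 23.65 ft; q_5 = 1.17 × 0.92 × 23.65 = 25.46 ft³/s
w_6 = (95.1 − 83.7)/2 = 5.7 ft; q_6 = 1.15 × 0.38 × 5.7 = 2.491 ft³/s
Q = Σ qᵢ = 134.5 ft³/s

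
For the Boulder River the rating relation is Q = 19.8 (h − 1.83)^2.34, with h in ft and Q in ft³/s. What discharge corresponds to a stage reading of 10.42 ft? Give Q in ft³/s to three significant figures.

3040 ft³/s

Q = 19.8 × (10.42 − 1.83)^2.34 = 19.8 × 8.59^2.34 = 3035 ft³/s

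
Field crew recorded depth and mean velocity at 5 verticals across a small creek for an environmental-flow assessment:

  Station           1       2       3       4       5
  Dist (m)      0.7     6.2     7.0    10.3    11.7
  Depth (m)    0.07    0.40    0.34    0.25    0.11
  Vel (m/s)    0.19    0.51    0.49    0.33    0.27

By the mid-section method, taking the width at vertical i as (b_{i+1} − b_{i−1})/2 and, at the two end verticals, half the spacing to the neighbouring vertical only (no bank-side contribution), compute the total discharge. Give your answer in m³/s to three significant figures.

w_1 = (6.2 − 0.7)/2 = 2.75 m; q_1 = 0.19 × 0.07 × 2.75 = 0.03658 m³/s
w_2 = (7.0 − 0.7)/2 = 3.15 m; q_2 = 0.51 × 0.40 × 3.15 = 0.6426 m³/s
w_3 = (10.3 − 6.2)/2 = 2.05 m; q_3 = 0.49 × 0.34 × 2.05 = 0.3415 m³/s
w_4 = (11.7 − 7.0)/2 = 2.35 m; q_4 = 0.33 × 0.25 × 2.35 = 0.1939 m³/s
w_5 = (11.7 − 10.3)/2 = 0.7 m; q_5 = 0.27 × 0.11 × 0.7 = 0.02079 m³/s
Q = Σ qᵢ = 1.235 m³/s

1.24 m³/s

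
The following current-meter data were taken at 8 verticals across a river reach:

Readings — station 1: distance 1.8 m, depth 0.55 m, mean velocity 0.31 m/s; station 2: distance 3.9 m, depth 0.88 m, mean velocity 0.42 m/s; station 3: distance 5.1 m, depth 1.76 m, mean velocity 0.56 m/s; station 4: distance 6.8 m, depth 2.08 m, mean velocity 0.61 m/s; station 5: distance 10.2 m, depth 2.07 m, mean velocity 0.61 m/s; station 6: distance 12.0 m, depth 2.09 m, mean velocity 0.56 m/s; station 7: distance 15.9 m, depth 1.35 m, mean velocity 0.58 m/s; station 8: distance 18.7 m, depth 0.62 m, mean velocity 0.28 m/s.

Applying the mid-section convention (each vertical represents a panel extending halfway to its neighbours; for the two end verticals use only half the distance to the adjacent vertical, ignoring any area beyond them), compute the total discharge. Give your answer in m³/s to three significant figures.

14.9 m³/s

w_1 = (3.9 − 1.8)/2 = 1.05 m; q_1 = 0.31 × 0.55 × 1.05 = 0.1790 m³/s
w_2 = (5.1 − 1.8)/2 = 1.65 m; q_2 = 0.42 × 0.88 × 1.65 = 0.6098 m³/s
w_3 = (6.8 − 3.9)/2 = 1.45 m; q_3 = 0.56 × 1.76 × 1.45 = 1.429 m³/s
w_4 = (10.2 − 5.1)/2 = 2.55 m; q_4 = 0.61 × 2.08 × 2.55 = 3.235 m³/s
w_5 = (12.0 − 6.8)/2 = 2.6 m; q_5 = 0.61 × 2.07 × 2.6 = 3.283 m³/s
w_6 = (15.9 − 10.2)/2 = 2.85 m; q_6 = 0.56 × 2.09 × 2.85 = 3.336 m³/s
w_7 = (18.7 − 12.0)/2 = 3.35 m; q_7 = 0.58 × 1.35 × 3.35 = 2.623 m³/s
w_8 = (18.7 − 15.9)/2 = 1.4 m; q_8 = 0.28 × 0.62 × 1.4 = 0.2430 m³/s
Q = Σ qᵢ = 14.94 m³/s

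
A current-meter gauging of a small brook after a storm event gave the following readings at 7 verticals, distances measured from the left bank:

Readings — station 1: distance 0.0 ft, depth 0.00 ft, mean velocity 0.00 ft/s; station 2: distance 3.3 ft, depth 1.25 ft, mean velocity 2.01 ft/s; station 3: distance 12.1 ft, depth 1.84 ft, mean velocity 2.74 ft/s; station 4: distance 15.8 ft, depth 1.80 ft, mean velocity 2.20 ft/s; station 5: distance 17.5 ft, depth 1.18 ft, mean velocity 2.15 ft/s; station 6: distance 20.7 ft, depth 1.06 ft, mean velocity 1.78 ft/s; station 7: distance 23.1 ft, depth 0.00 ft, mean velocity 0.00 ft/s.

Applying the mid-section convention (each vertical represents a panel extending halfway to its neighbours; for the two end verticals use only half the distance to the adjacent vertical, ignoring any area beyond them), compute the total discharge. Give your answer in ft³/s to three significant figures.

w_2 = (12.1 − 0.0)/2 = 6.05 ft; q_2 = 2.01 × 1.25 × 6.05 = 15.20 ft³/s
w_3 = (15.8 − 3.3)/2 = 6.25 ft; q_3 = 2.74 × 1.84 × 6.25 = 31.51 ft³/s
w_4 = (17.5 − 12.1)/2 = 2.7 ft; q_4 = 2.20 × 1.80 × 2.7 = 10.69 ft³/s
w_5 = (20.7 − 15.8)/2 = 2.45 ft; q_5 = 2.15 × 1.18 × 2.45 = 6.216 ft³/s
w_6 = (23.1 − 17.5)/2 = 2.8 ft; q_6 = 1.78 × 1.06 × 2.8 = 5.283 ft³/s
Stations 1, 7 contribute zero (depth or velocity is 0).
Q = Σ qᵢ = 68.90 ft³/s

68.9 ft³/s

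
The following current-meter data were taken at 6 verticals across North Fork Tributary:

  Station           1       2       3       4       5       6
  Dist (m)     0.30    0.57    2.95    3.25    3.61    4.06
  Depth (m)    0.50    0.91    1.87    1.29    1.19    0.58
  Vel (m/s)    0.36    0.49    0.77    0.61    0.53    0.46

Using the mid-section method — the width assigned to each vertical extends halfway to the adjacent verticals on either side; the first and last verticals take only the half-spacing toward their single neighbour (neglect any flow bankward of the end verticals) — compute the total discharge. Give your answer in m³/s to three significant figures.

w_1 = (0.57 − 0.30)/2 = 0.135 m; q_1 = 0.36 × 0.50 × 0.135 = 0.02430 m³/s
w_2 = (2.95 − 0.30)/2 = 1.325 m; q_2 = 0.49 × 0.91 × 1.325 = 0.5908 m³/s
w_3 = (3.25 − 0.57)/2 = 1.34 m; q_3 = 0.77 × 1.87 × 1.34 = 1.929 m³/s
w_4 = (3.61 − 2.95)/2 = 0.33 m; q_4 = 0.61 × 1.29 × 0.33 = 0.2597 m³/s
w_5 = (4.06 − 3.25)/2 = 0.405 m; q_5 = 0.53 × 1.19 × 0.405 = 0.2554 m³/s
w_6 = (4.06 − 3.61)/2 = 0.225 m; q_6 = 0.46 × 0.58 × 0.225 = 0.06003 m³/s
Q = Σ qᵢ = 3.120 m³/s

3.12 m³/s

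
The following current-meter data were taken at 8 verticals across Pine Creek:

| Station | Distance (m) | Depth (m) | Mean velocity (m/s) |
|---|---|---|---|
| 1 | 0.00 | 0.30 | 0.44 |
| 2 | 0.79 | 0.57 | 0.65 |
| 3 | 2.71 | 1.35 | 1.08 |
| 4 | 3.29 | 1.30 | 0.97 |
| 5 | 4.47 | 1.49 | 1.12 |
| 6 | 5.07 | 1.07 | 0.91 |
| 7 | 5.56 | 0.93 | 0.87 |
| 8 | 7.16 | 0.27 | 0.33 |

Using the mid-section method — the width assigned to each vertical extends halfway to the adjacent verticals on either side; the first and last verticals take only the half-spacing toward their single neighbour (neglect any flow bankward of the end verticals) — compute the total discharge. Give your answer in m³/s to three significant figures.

w_1 = (0.79 − 0.00)/2 = 0.395 m; q_1 = 0.44 × 0.30 × 0.395 = 0.05214 m³/s
w_2 = (2.71 − 0.00)/2 = 1.355 m; q_2 = 0.65 × 0.57 × 1.355 = 0.5020 m³/s
w_3 = (3.29 − 0.79)/2 = 1.25 m; q_3 = 1.08 × 1.35 × 1.25 = 1.823 m³/s
w_4 = (4.47 − 2.71)/2 = 0.88 m; q_4 = 0.97 × 1.30 × 0.88 = 1.110 m³/s
w_5 = (5.07 − 3.29)/2 = 0.89 m; q_5 = 1.12 × 1.49 × 0.89 = 1.485 m³/s
w_6 = (5.56 − 4.47)/2 = 0.545 m; q_6 = 0.91 × 1.07 × 0.545 = 0.5307 m³/s
w_7 = (7.16 − 5.07)/2 = 1.045 m; q_7 = 0.87 × 0.93 × 1.045 = 0.8455 m³/s
w_8 = (7.16 − 5.56)/2 = 0.8 m; q_8 = 0.33 × 0.27 × 0.8 = 0.07128 m³/s
Q = Σ qᵢ = 6.419 m³/s

6.42 m³/s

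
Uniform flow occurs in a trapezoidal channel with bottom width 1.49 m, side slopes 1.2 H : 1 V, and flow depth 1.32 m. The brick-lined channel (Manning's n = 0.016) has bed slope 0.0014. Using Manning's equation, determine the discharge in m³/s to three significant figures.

A = (b + z·y)·y = (1.49 + 1.2×1.32)×1.32 = 4.058 m²
P = b + 2y√(1+z²) = 1.49 + 2×1.32×√(1+1.2²) = 5.614 m
R = A/P = 4.058/5.614 = 0.7228 m
Q = (1/n)·A·R^(2/3)·S^(1/2) = (1/0.016) × 4.058 × 0.7228^(2/3) × 0.0014^(1/2) = 7.642 m³/s

7.64 m³/s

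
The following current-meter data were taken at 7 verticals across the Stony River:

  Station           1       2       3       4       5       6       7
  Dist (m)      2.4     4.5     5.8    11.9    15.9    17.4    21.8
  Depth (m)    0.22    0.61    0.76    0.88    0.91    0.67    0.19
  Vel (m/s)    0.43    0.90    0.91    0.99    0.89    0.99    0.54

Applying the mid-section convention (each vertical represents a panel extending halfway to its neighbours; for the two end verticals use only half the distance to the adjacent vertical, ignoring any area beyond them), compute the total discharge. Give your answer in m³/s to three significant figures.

12.4 m³/s

w_1 = (4.5 − 2.4)/2 = 1.05 m; q_1 = 0.43 × 0.22 × 1.05 = 0.09933 m³/s
w_2 = (5.8 − 2.4)/2 = 1.7 m; q_2 = 0.90 × 0.61 × 1.7 = 0.9333 m³/s
w_3 = (11.9 − 4.5)/2 = 3.7 m; q_3 = 0.91 × 0.76 × 3.7 = 2.559 m³/s
w_4 = (15.9 − 5.8)/2 = 5.05 m; q_4 = 0.99 × 0.88 × 5.05 = 4.400 m³/s
w_5 = (17.4 − 11.9)/2 = 2.75 m; q_5 = 0.89 × 0.91 × 2.75 = 2.227 m³/s
w_6 = (21.8 − 15.9)/2 = 2.95 m; q_6 = 0.99 × 0.67 × 2.95 = 1.957 m³/s
w_7 = (21.8 − 17.4)/2 = 2.2 m; q_7 = 0.54 × 0.19 × 2.2 = 0.2257 m³/s
Q = Σ qᵢ = 12.40 m³/s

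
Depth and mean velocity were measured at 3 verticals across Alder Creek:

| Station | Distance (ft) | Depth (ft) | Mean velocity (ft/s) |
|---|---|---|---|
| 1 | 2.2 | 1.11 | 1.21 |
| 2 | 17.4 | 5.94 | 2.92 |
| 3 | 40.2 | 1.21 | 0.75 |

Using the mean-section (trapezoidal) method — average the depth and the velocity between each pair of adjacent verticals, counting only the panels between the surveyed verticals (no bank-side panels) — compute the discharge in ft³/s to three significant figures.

260 ft³/s

Panel 1-2: Δb = 15.2 ft, d̄ = (1.11+5.94)/2 = 3.525, v̄ = (1.21+2.92)/2 = 2.065 → q = 15.2×3.525×2.065 = 110.6 ft³/s
Panel 2-3: Δb = 22.8 ft, d̄ = (5.94+1.21)/2 = 3.575, v̄ = (2.92+0.75)/2 = 1.835 → q = 22.8×3.575×1.835 = 149.6 ft³/s
Q = Σ q = 260.2 ft³/s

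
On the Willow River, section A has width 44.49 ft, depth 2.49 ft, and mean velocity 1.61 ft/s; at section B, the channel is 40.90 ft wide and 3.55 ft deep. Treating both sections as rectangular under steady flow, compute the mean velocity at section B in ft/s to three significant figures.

1.23 ft/s

Q = A₁V₁ = (44.49×2.49) × 1.61 = 178.4 ft³/s
A₂ = 40.90 × 3.55 = 145.2 ft²
V₂ = Q/A₂ = 178.4/145.2 = 1.228 ft/s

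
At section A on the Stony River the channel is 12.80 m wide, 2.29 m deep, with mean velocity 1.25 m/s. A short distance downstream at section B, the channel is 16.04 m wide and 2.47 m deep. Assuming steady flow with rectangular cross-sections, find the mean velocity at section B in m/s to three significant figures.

0.925 m/s

Q = A₁V₁ = (12.80×2.29) × 1.25 = 36.64 m³/s
A₂ = 16.04 × 2.47 = 39.62 m²
V₂ = Q/A₂ = 36.64/39.62 = 0.9248 m/s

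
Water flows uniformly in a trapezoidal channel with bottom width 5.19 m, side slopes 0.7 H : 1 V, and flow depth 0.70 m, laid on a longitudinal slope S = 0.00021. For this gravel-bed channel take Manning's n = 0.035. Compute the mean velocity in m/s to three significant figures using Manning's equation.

0.287 m/s

A = (b + z·y)·y = (5.19 + 0.7×0.70)×0.70 = 3.976 m²
P = b + 2y√(1+z²) = 5.19 + 2×0.70×√(1+0.7²) = 6.899 m
R = A/P = 3.976/6.899 = 0.5763 m
Q = (1/n)·A·R^(2/3)·S^(1/2) = (1/0.035) × 3.976 × 0.5763^(2/3) × 0.00021^(1/2) = 1.140 m³/s
V = Q/A = 1.140/3.976 = 0.2867 m/s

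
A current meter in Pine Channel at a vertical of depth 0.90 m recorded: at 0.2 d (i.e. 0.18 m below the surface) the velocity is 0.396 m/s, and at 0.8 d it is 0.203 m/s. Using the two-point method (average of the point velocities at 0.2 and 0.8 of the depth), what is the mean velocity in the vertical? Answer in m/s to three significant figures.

0.300 m/s

v̄ = (0.396 + 0.203) / 2 = 0.2995 m/s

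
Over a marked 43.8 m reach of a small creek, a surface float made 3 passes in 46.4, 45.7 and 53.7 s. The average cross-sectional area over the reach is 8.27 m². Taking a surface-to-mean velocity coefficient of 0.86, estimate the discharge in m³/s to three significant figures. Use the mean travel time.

6.41 m³/s

t̄ = (46.4 + 45.7 + 53.7) / 3 = 48.6 s
v_surface = L / t̄ = 43.8 / 48.6 = 0.9012 m/s
v_mean = 0.86 × 0.9012 = 0.7751 m/s
Q = A × v_mean = 8.27 × 0.7751 = 6.410 m³/s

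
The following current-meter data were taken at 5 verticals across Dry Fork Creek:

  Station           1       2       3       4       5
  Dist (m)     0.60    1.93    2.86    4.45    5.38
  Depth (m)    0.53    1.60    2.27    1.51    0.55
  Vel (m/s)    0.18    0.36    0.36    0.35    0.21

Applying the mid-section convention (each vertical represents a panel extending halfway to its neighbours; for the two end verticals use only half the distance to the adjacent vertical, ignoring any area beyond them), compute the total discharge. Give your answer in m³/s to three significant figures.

w_1 = (1.93 − 0.60)/2 = 0.665 m; q_1 = 0.18 × 0.53 × 0.665 = 0.06344 m³/s
w_2 = (2.86 − 0.60)/2 = 1.13 m; q_2 = 0.36 × 1.60 × 1.13 = 0.6509 m³/s
w_3 = (4.45 − 1.93)/2 = 1.26 m; q_3 = 0.36 × 2.27 × 1.26 = 1.030 m³/s
w_4 = (5.38 − 2.86)/2 = 1.26 m; q_4 = 0.35 × 1.51 × 1.26 = 0.6659 m³/s
w_5 = (5.38 − 4.45)/2 = 0.465 m; q_5 = 0.21 × 0.55 × 0.465 = 0.05371 m³/s
Q = Σ qᵢ = 2.464 m³/s

2.46 m³/s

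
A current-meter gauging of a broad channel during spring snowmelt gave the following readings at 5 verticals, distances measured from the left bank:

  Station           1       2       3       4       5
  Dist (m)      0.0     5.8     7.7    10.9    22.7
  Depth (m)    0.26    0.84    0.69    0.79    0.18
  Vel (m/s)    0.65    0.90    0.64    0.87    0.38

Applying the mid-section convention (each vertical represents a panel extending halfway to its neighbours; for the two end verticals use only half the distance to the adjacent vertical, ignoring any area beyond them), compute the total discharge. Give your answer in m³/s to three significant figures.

10.1 m³/s

w_1 = (5.8 − 0.0)/2 = 2.9 m; q_1 = 0.65 × 0.26 × 2.9 = 0.4901 m³/s
w_2 = (7.7 − 0.0)/2 = 3.85 m; q_2 = 0.90 × 0.84 × 3.85 = 2.911 m³/s
w_3 = (10.9 − 5.8)/2 = 2.55 m; q_3 = 0.64 × 0.69 × 2.55 = 1.126 m³/s
w_4 = (22.7 − 7.7)/2 = 7.5 m; q_4 = 0.87 × 0.79 × 7.5 = 5.155 m³/s
w_5 = (22.7 − 10.9)/2 = 5.9 m; q_5 = 0.38 × 0.18 × 5.9 = 0.4036 m³/s
Q = Σ qᵢ = 10.09 m³/s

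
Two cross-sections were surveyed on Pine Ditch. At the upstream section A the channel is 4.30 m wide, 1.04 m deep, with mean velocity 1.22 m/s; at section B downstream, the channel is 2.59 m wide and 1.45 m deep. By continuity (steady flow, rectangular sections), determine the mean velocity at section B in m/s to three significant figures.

Q = A₁V₁ = (4.30×1.04) × 1.22 = 5.456 m³/s
A₂ = 2.59 × 1.45 = 3.756 m²
V₂ = Q/A₂ = 5.456/3.756 = 1.453 m/s

1.45 m/s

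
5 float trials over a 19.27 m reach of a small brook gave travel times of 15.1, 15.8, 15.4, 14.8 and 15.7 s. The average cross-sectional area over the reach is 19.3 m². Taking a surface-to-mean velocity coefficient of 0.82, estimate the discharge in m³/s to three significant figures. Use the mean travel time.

19.9 m³/s

t̄ = (15.1 + 15.8 + 15.4 + 14.8 + 15.7) / 5 = 15.36 s
v_surface = L / t̄ = 19.27 / 15.36 = 1.255 m/s
v_mean = 0.82 × 1.255 = 1.029 m/s
Q = A × v_mean = 19.3 × 1.029 = 19.85 m³/s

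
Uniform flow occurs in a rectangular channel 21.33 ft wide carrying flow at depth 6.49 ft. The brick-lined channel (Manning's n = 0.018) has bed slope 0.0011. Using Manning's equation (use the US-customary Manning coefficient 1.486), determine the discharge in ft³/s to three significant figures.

A = b·y = 21.33 × 6.49 = 138.4 ft²
P = b + 2y = 21.33 + 2×6.49 = 34.31 ft
R = A/P = 138.4/34.31 = 4.035 ft
Q = (1.486/n)·A·R^(2/3)·S^(1/2) = (1.486/0.018) × 138.4 × 4.035^(2/3) × 0.0011^(1/2) = 960.6 ft³/s

961 ft³/s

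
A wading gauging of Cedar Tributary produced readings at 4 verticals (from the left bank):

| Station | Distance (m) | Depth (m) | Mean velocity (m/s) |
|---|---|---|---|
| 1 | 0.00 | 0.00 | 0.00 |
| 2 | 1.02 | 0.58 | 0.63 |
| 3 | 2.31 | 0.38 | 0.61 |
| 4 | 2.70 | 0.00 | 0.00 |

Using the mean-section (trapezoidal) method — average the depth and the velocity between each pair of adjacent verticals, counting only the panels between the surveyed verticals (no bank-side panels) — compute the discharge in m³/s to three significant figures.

Panel 1-2: Δb = 1.02 m, d̄ = (0.00+0.58)/2 = 0.29, v̄ = (0.00+0.63)/2 = 0.315 → q = 1.02×0.29×0.315 = 0.09318 m³/s
Panel 2-3: Δb = 1.29 m, d̄ = (0.58+0.38)/2 = 0.48, v̄ = (0.63+0.61)/2 = 0.62 → q = 1.29×0.48×0.62 = 0.3839 m³/s
Panel 3-4: Δb = 0.39 m, d̄ = (0.38+0.00)/2 = 0.19, v̄ = (0.61+0.00)/2 = 0.305 → q = 0.39×0.19×0.305 = 0.02260 m³/s
Q = Σ q = 0.4997 m³/s

0.500 m³/s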